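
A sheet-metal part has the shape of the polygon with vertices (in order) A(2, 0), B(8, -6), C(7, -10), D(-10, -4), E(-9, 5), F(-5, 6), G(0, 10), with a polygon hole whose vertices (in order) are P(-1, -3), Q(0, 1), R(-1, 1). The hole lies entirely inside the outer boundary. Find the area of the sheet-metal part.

179.5

Outer boundary:
A→B: (2)(-6) − (8)(0) = -12
B→C: (8)(-10) − (7)(-6) = -38
C→D: (7)(-4) − (-10)(-10) = -128
D→E: (-10)(5) − (-9)(-4) = -86
E→F: (-9)(6) − (-5)(5) = -29
F→G: (-5)(10) − (0)(6) = -50
G→A: (0)(0) − (2)(10) = -20
Σ = -363
Area = |Σ|/2 = 181.5.
Hole:
Apply the surveyor's formula: 2A = Σ (x_i·y_{i+1} − x_{i+1}·y_i), indices taken mod 3.
P→Q: (-1)(1) − (0)(-3) = -1
Q→R: (0)(1) − (-1)(1) = 1
R→P: (-1)(-3) − (-1)(1) = 4
Σ = 4
Area = |Σ|/2 = 2.
Net area = 181.5 − 2 = 179.5.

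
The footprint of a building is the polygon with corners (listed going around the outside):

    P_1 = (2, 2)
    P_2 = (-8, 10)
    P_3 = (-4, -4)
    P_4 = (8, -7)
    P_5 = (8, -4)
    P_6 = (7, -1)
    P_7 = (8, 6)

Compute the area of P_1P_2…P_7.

133

Apply the shoelace (surveyor's) formula: 2A = Σ (x_i·y_{i+1} − x_{i+1}·y_i), indices taken mod 7.
P_1→P_2: (2)(10) − (-8)(2) = 36
P_2→P_3: (-8)(-4) − (-4)(10) = 72
P_3→P_4: (-4)(-7) − (8)(-4) = 60
P_4→P_5: (8)(-4) − (8)(-7) = 24
P_5→P_6: (8)(-1) − (7)(-4) = 20
P_6→P_7: (7)(6) − (8)(-1) = 50
P_7→P_1: (8)(2) − (2)(6) = 4
Σ = 266
Area = |Σ|/2 = 133.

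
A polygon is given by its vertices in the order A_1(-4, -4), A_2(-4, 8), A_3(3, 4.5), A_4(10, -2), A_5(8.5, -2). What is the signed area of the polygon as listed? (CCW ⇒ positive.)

-93

Apply the shoelace formula: 2A = Σ (x_i·y_{i+1} − x_{i+1}·y_i), indices taken mod 5.
Σ = (-48) + (-42) + (-51) + (-3) + (-42) = -186
Signed area = Σ/2 = -93 (negative ⇒ clockwise traversal).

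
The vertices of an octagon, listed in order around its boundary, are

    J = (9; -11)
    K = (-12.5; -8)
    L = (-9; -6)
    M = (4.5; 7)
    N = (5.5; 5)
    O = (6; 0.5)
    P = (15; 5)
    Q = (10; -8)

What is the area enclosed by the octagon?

Apply the shoelace formula: 2A = Σ (x_i·y_{i+1} − x_{i+1}·y_i), indices taken mod 8.
Σ = (-209.5) + (3) + (-36) + (-16) + (-27.25) + (22.5) + (-170) + (-38) = -471.25
Area = |Σ|/2 = 235.625.

235.625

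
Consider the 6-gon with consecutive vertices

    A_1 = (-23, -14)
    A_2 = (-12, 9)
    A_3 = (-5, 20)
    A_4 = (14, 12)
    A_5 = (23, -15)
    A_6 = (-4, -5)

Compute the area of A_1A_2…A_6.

Apply Gauss's area formula: 2A = Σ (x_i·y_{i+1} − x_{i+1}·y_i), indices taken mod 6.
Σ = (-375) + (-195) + (-340) + (-486) + (-175) + (-59) = -1630
Area = |Σ|/2 = 815.

815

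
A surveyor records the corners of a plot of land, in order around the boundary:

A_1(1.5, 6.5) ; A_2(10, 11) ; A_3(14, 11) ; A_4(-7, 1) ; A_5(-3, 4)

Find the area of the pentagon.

26

Apply the surveyor's formula: 2A = Σ (x_i·y_{i+1} − x_{i+1}·y_i), indices taken mod 5.
A_1→A_2: (1.5)(11) − (10)(6.5) = -48.5
A_2→A_3: (10)(11) − (14)(11) = -44
A_3→A_4: (14)(1) − (-7)(11) = 91
A_4→A_5: (-7)(4) − (-3)(1) = -25
A_5→A_1: (-3)(6.5) − (1.5)(4) = -25.5
Σ = -52
Area = |Σ|/2 = 26.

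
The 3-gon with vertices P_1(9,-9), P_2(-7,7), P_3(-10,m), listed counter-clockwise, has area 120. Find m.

-5

Write out the shoelace sum; only the two edges meeting at P_3 involve m:
2·Area = [((-7)·m − (-10)·7) + ((-10)·(-9) − 9·m)] + 0
       = -16·m + 160 = 240
⇒ m = -5.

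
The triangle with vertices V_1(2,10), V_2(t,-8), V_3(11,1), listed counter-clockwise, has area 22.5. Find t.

The doubled signed area Σ (x_i y_{i+1} − x_{i+1} y_i) is linear in t.
With t=0 it equals 180; the coefficient of t is -9 (from the two edges through V_2).
So -9·t + 180 = 2·22.5 = 45 ⇒ t = 15.

15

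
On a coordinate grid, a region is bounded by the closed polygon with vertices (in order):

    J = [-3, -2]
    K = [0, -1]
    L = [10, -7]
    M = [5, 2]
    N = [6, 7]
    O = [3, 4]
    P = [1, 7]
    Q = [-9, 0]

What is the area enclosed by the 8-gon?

Cross-terms: 3, 10, 55, 23, 3, 17, 63, 18  ⇒  Σ = 192
Area = |Σ|/2 = 96.

96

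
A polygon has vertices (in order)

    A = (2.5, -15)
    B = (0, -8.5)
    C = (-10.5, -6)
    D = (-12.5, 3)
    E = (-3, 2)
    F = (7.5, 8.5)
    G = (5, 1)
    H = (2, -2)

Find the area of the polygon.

A→B: (2.5)(-8.5) − (0)(-15) = -21.25
B→C: (0)(-6) − (-10.5)(-8.5) = -89.25
C→D: (-10.5)(3) − (-12.5)(-6) = -106.5
D→E: (-12.5)(2) − (-3)(3) = -16
E→F: (-3)(8.5) − (7.5)(2) = -40.5
F→G: (7.5)(1) − (5)(8.5) = -35
G→H: (5)(-2) − (2)(1) = -12
H→A: (2)(-15) − (2.5)(-2) = -25
Σ = -345.5
Area = |Σ|/2 = 172.75.

172.75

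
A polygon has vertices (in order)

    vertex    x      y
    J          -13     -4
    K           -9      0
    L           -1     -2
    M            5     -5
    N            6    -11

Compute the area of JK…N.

Apply the surveyor's formula: 2A = Σ (x_i·y_{i+1} − x_{i+1}·y_i), indices taken mod 5.
Σ = (-36) + (18) + (15) + (-25) + (-167) = -195
Area = |Σ|/2 = 97.5.

97.5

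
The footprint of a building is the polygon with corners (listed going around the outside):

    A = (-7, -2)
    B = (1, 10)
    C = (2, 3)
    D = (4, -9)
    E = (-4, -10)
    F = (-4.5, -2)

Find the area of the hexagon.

Cross-terms: -68, -17, -30, -76, -37, -5  ⇒  Σ = -233
Area = |Σ|/2 = 116.5.

116.5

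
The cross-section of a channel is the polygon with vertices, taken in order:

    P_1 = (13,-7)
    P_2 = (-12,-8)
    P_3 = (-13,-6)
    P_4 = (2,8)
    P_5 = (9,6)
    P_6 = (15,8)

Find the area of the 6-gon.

299.5

Apply Gauss's area formula: 2A = Σ (x_i·y_{i+1} − x_{i+1}·y_i), indices taken mod 6.
Σ = (-188) + (-32) + (-92) + (-60) + (-18) + (-209) = -599
Area = |Σ|/2 = 299.5.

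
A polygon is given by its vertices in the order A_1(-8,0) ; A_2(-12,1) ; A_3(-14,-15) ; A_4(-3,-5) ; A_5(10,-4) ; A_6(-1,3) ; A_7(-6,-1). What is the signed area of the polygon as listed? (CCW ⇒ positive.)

155

Apply the shoelace formula: 2A = Σ (x_i·y_{i+1} − x_{i+1}·y_i), indices taken mod 7.
A_1→A_2: (-8)(1) − (-12)(0) = -8
A_2→A_3: (-12)(-15) − (-14)(1) = 194
A_3→A_4: (-14)(-5) − (-3)(-15) = 25
A_4→A_5: (-3)(-4) − (10)(-5) = 62
A_5→A_6: (10)(3) − (-1)(-4) = 26
A_6→A_7: (-1)(-1) − (-6)(3) = 19
A_7→A_1: (-6)(0) − (-8)(-1) = -8
Σ = 310
Signed area = Σ/2 = 155 (positive ⇒ counter-clockwise traversal).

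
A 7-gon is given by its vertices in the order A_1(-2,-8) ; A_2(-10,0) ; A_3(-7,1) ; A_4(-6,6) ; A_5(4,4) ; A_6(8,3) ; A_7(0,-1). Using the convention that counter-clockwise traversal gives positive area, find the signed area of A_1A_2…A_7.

Σ = (-80) + (-10) + (-36) + (-48) + (-20) + (-8) + (-2) = -204
Signed area = Σ/2 = -102 (negative ⇒ clockwise traversal).

-102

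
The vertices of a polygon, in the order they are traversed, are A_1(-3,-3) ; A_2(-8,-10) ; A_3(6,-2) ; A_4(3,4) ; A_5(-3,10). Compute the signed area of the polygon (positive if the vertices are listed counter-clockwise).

Σ = (6) + (76) + (30) + (42) + (39) = 193
Signed area = Σ/2 = 96.5 (positive ⇒ counter-clockwise traversal).

96.5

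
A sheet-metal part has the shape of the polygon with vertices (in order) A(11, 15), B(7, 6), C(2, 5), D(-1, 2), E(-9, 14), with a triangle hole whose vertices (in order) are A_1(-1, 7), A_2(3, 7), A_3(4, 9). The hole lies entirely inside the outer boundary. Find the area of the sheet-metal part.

Outer boundary:
Cross-terms: -39, 23, 9, 4, -289  ⇒  Σ = -292
Area = |Σ|/2 = 146.
Hole:
Σ = (-28) + (-1) + (37) = 8
Area = |Σ|/2 = 4.
Net area = 146 − 4 = 142.

142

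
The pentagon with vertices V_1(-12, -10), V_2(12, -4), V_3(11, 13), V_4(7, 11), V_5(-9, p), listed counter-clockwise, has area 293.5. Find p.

Write out the shoelace sum; only the two edges meeting at V_5 involve p:
2·Area = [(7·p − (-9)·11) + ((-9)·(-10) − (-12)·p)] + 398
       = 19·p + 587 = 587
⇒ p = 0.

0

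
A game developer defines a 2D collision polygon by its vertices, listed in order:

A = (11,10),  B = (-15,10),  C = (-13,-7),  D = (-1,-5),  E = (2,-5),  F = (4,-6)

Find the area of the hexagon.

341

Apply Gauss's area formula: 2A = Σ (x_i·y_{i+1} − x_{i+1}·y_i), indices taken mod 6.
Σ = (260) + (235) + (58) + (15) + (8) + (106) = 682
Area = |Σ|/2 = 341.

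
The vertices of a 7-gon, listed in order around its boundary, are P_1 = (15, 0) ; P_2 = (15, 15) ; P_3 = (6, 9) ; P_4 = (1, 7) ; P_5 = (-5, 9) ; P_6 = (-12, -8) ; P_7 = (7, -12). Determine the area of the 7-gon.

437.5

Σ = (225) + (45) + (33) + (44) + (148) + (200) + (180) = 875
Area = |Σ|/2 = 437.5.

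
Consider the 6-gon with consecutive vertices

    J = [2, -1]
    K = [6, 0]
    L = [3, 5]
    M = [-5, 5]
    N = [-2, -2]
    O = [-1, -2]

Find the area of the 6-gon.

51.5

Apply the surveyor's formula: 2A = Σ (x_i·y_{i+1} − x_{i+1}·y_i), indices taken mod 6.
Σ = (6) + (30) + (40) + (20) + (2) + (5) = 103
Area = |Σ|/2 = 51.5.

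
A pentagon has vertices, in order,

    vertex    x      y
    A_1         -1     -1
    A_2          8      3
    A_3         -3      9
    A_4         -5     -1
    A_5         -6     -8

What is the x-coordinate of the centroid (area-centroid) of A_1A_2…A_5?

Apply Gauss's area formula. First the cross-terms c_i = x_i·y_{i+1} − x_{i+1}·y_i:
  5, 81, 48, 34, -2  ⇒  2A = 166, A = 83.
Then Σ (x_i + x_{i+1})·c_i = -304, so x̄ = -304 / (6·83) = -152/249.

-152/249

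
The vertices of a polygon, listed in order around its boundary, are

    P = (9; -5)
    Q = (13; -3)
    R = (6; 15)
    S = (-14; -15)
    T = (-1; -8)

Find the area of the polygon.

Σ = (38) + (213) + (120) + (97) + (77) = 545
Area = |Σ|/2 = 272.5.

272.5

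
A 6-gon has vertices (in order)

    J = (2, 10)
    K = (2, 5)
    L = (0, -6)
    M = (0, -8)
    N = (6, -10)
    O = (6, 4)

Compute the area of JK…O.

81

Apply the surveyor's formula: 2A = Σ (x_i·y_{i+1} − x_{i+1}·y_i), indices taken mod 6.
Cross-terms: -10, -12, 0, 48, 84, 52  ⇒  Σ = 162
Area = |Σ|/2 = 81.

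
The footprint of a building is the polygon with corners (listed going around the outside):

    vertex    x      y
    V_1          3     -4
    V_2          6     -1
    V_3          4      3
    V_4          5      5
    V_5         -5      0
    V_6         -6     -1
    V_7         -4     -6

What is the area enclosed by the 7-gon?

Σ = (21) + (22) + (5) + (25) + (5) + (32) + (34) = 144
Area = |Σ|/2 = 72.

72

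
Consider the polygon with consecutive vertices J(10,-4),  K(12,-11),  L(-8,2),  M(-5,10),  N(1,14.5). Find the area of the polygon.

213.75

Cross-terms: -62, -64, -70, -82.5, -149  ⇒  Σ = -427.5
Area = |Σ|/2 = 213.75.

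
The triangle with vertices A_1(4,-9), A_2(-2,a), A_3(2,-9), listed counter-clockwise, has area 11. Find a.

Write out the shoelace sum; only the two edges meeting at A_2 involve a:
2·Area = [(4·a − (-2)·(-9)) + ((-2)·(-9) − 2·a)] + 18
       = 2·a + 18 = 22
⇒ a = 2.

2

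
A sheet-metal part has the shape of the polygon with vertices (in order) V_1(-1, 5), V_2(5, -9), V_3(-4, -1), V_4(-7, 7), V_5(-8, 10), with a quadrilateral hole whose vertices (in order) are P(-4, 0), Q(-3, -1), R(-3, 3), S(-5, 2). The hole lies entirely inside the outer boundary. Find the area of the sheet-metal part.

63.5

Outer boundary:
Apply the shoelace (surveyor's) formula: 2A = Σ (x_i·y_{i+1} − x_{i+1}·y_i), indices taken mod 5.
Σ = (-16) + (-41) + (-35) + (-14) + (-30) = -136
Area = |Σ|/2 = 68.
Hole:
Σ = (4) + (-12) + (9) + (8) = 9
Area = |Σ|/2 = 4.5.
Net area = 68 − 4.5 = 63.5.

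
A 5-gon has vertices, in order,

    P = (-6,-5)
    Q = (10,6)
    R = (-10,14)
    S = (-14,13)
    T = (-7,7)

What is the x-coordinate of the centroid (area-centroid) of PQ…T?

-397/175

Apply Gauss's area formula. First the cross-terms c_i = x_i·y_{i+1} − x_{i+1}·y_i:
  14, 200, 66, -7, 77  ⇒  2A = 350, A = 175.
Then Σ (x_i + x_{i+1})·c_i = -2382, so x̄ = -2382 / (6·175) = -397/175.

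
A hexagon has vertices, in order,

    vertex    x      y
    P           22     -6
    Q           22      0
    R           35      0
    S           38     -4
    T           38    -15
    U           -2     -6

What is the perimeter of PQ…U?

|PQ| = √((0)² + (6)²) = √36 = 6
|QR| = √((13)² + (0)²) = √169 = 13
|RS| = √((3)² + (-4)²) = √25 = 5
|ST| = √((0)² + (-11)²) = √121 = 11
|TU| = √((-40)² + (9)²) = √1681 = 41
|UP| = √((24)² + (0)²) = √576 = 24
Perimeter = 6 + 13 + 5 + 11 + 41 + 24 = 100.

100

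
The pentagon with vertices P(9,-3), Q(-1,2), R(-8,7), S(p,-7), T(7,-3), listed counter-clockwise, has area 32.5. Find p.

The doubled signed area Σ (x_i y_{i+1} − x_{i+1} y_i) is linear in p.
With p=0 it equals 135; the coefficient of p is -10 (from the two edges through S).
So -10·p + 135 = 2·32.5 = 65 ⇒ p = 7.

7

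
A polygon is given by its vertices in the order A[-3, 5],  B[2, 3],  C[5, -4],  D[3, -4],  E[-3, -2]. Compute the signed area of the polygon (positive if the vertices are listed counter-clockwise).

-44.5

Apply Gauss's area formula: 2A = Σ (x_i·y_{i+1} − x_{i+1}·y_i), indices taken mod 5.
A→B: (-3)(3) − (2)(5) = -19
B→C: (2)(-4) − (5)(3) = -23
C→D: (5)(-4) − (3)(-4) = -8
D→E: (3)(-2) − (-3)(-4) = -18
E→A: (-3)(5) − (-3)(-2) = -21
Σ = -89
Signed area = Σ/2 = -44.5 (negative ⇒ clockwise traversal).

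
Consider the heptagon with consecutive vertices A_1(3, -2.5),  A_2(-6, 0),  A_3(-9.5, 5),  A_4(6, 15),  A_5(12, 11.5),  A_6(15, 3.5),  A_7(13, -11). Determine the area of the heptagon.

Σ = (-15) + (-30) + (-172.5) + (-111) + (-130.5) + (-210.5) + (0.5) = -669
Area = |Σ|/2 = 334.5.

334.5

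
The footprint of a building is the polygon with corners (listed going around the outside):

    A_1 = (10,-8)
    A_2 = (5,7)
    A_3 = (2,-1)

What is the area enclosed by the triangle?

42.5

Apply the shoelace formula: 2A = Σ (x_i·y_{i+1} − x_{i+1}·y_i), indices taken mod 3.
Cross-terms: 110, -19, -6  ⇒  Σ = 85
Area = |Σ|/2 = 42.5.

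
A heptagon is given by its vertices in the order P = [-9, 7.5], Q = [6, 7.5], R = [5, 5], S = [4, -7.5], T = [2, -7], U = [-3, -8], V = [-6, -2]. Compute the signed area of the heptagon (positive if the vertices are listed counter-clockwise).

-166.25

Apply the surveyor's formula: 2A = Σ (x_i·y_{i+1} − x_{i+1}·y_i), indices taken mod 7.
Σ = (-112.5) + (-7.5) + (-57.5) + (-13) + (-37) + (-42) + (-63) = -332.5
Signed area = Σ/2 = -166.25 (negative ⇒ clockwise traversal).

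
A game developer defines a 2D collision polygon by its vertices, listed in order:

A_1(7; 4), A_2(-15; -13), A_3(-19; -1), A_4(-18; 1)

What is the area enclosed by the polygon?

189.5

Σ = (-31) + (-232) + (-37) + (-79) = -379
Area = |Σ|/2 = 189.5.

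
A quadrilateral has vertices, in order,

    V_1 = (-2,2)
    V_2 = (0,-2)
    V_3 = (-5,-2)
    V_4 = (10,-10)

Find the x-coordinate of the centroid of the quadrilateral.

Apply the surveyor's formula. First the cross-terms c_i = x_i·y_{i+1} − x_{i+1}·y_i:
  4, -10, 70, 0  ⇒  2A = 64, A = 32.
Then Σ (x_i + x_{i+1})·c_i = 392, so x̄ = 392 / (6·32) = 49/24.

49/24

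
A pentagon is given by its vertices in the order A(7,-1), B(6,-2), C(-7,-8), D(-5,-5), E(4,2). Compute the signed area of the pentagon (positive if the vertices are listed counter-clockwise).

Σ = (-8) + (-62) + (-5) + (10) + (-18) = -83
Signed area = Σ/2 = -41.5 (negative ⇒ clockwise traversal).

-41.5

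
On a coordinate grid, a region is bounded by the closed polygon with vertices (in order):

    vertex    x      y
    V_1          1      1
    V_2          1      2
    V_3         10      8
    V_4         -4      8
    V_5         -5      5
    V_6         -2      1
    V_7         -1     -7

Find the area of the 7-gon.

73.5

Apply Gauss's area formula: 2A = Σ (x_i·y_{i+1} − x_{i+1}·y_i), indices taken mod 7.
Σ = (1) + (-12) + (112) + (20) + (5) + (15) + (6) = 147
Area = |Σ|/2 = 73.5.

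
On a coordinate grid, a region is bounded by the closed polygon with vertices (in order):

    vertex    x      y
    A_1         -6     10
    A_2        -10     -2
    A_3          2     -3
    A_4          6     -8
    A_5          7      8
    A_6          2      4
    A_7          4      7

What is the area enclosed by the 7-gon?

Apply the surveyor's formula: 2A = Σ (x_i·y_{i+1} − x_{i+1}·y_i), indices taken mod 7.
A_1→A_2: (-6)(-2) − (-10)(10) = 112
A_2→A_3: (-10)(-3) − (2)(-2) = 34
A_3→A_4: (2)(-8) − (6)(-3) = 2
A_4→A_5: (6)(8) − (7)(-8) = 104
A_5→A_6: (7)(4) − (2)(8) = 12
A_6→A_7: (2)(7) − (4)(4) = -2
A_7→A_1: (4)(10) − (-6)(7) = 82
Σ = 344
Area = |Σ|/2 = 172.

172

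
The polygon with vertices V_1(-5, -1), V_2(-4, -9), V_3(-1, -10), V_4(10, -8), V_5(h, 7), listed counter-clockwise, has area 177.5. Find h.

10

The doubled signed area Σ (x_i y_{i+1} − x_{i+1} y_i) is linear in h.
With h=0 it equals 285; the coefficient of h is 7 (from the two edges through V_5).
So 7·h + 285 = 2·177.5 = 355 ⇒ h = 10.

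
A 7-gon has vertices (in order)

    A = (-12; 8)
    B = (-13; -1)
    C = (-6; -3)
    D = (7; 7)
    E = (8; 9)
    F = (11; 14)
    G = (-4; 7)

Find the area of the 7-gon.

166.5

Apply the surveyor's formula: 2A = Σ (x_i·y_{i+1} − x_{i+1}·y_i), indices taken mod 7.
A→B: (-12)(-1) − (-13)(8) = 116
B→C: (-13)(-3) − (-6)(-1) = 33
C→D: (-6)(7) − (7)(-3) = -21
D→E: (7)(9) − (8)(7) = 7
E→F: (8)(14) − (11)(9) = 13
F→G: (11)(7) − (-4)(14) = 133
G→A: (-4)(8) − (-12)(7) = 52
Σ = 333
Area = |Σ|/2 = 166.5.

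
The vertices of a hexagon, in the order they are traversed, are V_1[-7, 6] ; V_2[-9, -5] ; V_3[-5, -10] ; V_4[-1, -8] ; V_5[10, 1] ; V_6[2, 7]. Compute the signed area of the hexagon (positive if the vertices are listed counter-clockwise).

196

Σ = (89) + (65) + (30) + (79) + (68) + (61) = 392
Signed area = Σ/2 = 196 (positive ⇒ counter-clockwise traversal).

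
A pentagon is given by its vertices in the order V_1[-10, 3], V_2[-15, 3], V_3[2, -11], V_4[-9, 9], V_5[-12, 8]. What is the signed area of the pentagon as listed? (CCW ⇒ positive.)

Σ = (15) + (159) + (-81) + (36) + (44) = 173
Signed area = Σ/2 = 86.5 (positive ⇒ counter-clockwise traversal).

86.5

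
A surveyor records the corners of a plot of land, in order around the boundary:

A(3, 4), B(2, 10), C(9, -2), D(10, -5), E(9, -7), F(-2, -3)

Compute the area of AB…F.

81

Apply the shoelace formula: 2A = Σ (x_i·y_{i+1} − x_{i+1}·y_i), indices taken mod 6.
A→B: (3)(10) − (2)(4) = 22
B→C: (2)(-2) − (9)(10) = -94
C→D: (9)(-5) − (10)(-2) = -25
D→E: (10)(-7) − (9)(-5) = -25
E→F: (9)(-3) − (-2)(-7) = -41
F→A: (-2)(4) − (3)(-3) = 1
Σ = -162
Area = |Σ|/2 = 81.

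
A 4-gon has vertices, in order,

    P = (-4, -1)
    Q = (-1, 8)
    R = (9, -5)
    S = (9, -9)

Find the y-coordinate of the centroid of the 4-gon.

Apply the shoelace (surveyor's) formula. First the cross-terms c_i = x_i·y_{i+1} − x_{i+1}·y_i:
  -33, -67, -36, -45  ⇒  2A = -181, A = -90.5.
Then Σ (y_i + y_{i+1})·c_i = 522, so ȳ = 522 / (6·(-90.5)) = -174/181.

-174/181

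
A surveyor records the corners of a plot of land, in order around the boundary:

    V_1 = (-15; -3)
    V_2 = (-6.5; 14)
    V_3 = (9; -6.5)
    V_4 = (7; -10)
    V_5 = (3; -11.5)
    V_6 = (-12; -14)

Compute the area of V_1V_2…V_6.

Cross-terms: -229.5, -83.75, -44.5, -50.5, -180, -174  ⇒  Σ = -762.25
Area = |Σ|/2 = 381.125.

381.125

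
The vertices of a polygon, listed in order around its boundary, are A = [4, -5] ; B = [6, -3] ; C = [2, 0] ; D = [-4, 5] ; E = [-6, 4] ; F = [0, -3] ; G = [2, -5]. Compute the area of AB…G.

41

Apply the shoelace (surveyor's) formula: 2A = Σ (x_i·y_{i+1} − x_{i+1}·y_i), indices taken mod 7.
Σ = (18) + (6) + (10) + (14) + (18) + (6) + (10) = 82
Area = |Σ|/2 = 41.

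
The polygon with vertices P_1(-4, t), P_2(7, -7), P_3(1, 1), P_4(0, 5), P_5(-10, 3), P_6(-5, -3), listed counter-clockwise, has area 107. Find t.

The doubled signed area Σ (x_i y_{i+1} − x_{i+1} y_i) is linear in t.
With t=0 it equals 130; the coefficient of t is -12 (from the two edges through P_1).
So -12·t + 130 = 2·107 = 214 ⇒ t = -7.

-7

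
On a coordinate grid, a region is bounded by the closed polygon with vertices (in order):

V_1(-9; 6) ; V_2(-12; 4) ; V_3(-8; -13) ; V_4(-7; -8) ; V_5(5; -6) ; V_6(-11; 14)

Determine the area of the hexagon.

171.5

Apply the shoelace (surveyor's) formula: 2A = Σ (x_i·y_{i+1} − x_{i+1}·y_i), indices taken mod 6.
Cross-terms: 36, 188, -27, 82, 4, 60  ⇒  Σ = 343
Area = |Σ|/2 = 171.5.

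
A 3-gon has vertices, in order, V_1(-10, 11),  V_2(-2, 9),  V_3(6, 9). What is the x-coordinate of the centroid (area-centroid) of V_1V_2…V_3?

-2

Apply the shoelace (surveyor's) formula. First the cross-terms c_i = x_i·y_{i+1} − x_{i+1}·y_i:
  -68, -72, 156  ⇒  2A = 16, A = 8.
Then Σ (x_i + x_{i+1})·c_i = -96, so x̄ = -96 / (6·8) = -2.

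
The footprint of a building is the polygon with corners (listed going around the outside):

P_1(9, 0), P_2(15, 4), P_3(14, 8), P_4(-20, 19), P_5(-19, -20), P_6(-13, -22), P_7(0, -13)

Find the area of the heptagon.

865.5

Apply the surveyor's formula: 2A = Σ (x_i·y_{i+1} − x_{i+1}·y_i), indices taken mod 7.
Σ = (36) + (64) + (426) + (761) + (158) + (169) + (117) = 1731
Area = |Σ|/2 = 865.5.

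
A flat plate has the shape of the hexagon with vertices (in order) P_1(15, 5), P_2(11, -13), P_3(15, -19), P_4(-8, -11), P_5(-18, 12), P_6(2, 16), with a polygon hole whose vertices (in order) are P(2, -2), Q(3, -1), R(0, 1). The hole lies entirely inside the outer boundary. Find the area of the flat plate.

706

Outer boundary:
Apply the shoelace formula: 2A = Σ (x_i·y_{i+1} − x_{i+1}·y_i), indices taken mod 6.
Σ = (-250) + (-14) + (-317) + (-294) + (-312) + (-230) = -1417
Area = |Σ|/2 = 708.5.
Hole:
Apply the shoelace formula: 2A = Σ (x_i·y_{i+1} − x_{i+1}·y_i), indices taken mod 3.
P→Q: (2)(-1) − (3)(-2) = 4
Q→R: (3)(1) − (0)(-1) = 3
R→P: (0)(-2) − (2)(1) = -2
Σ = 5
Area = |Σ|/2 = 2.5.
Net area = 708.5 − 2.5 = 706.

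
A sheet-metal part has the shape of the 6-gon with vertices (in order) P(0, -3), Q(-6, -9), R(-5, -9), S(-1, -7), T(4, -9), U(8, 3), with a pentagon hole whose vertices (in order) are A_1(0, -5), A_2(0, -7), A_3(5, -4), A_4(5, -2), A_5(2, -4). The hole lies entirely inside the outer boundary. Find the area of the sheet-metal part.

Outer boundary:
Apply the shoelace formula: 2A = Σ (x_i·y_{i+1} − x_{i+1}·y_i), indices taken mod 6.
P→Q: (0)(-9) − (-6)(-3) = -18
Q→R: (-6)(-9) − (-5)(-9) = 9
R→S: (-5)(-7) − (-1)(-9) = 26
S→T: (-1)(-9) − (4)(-7) = 37
T→U: (4)(3) − (8)(-9) = 84
U→P: (8)(-3) − (0)(3) = -24
Σ = 114
Area = |Σ|/2 = 57.
Hole:
Apply the shoelace (surveyor's) formula: 2A = Σ (x_i·y_{i+1} − x_{i+1}·y_i), indices taken mod 5.
A_1→A_2: (0)(-7) − (0)(-5) = 0
A_2→A_3: (0)(-4) − (5)(-7) = 35
A_3→A_4: (5)(-2) − (5)(-4) = 10
A_4→A_5: (5)(-4) − (2)(-2) = -16
A_5→A_1: (2)(-5) − (0)(-4) = -10
Σ = 19
Area = |Σ|/2 = 9.5.
Net area = 57 − 9.5 = 47.5.

47.5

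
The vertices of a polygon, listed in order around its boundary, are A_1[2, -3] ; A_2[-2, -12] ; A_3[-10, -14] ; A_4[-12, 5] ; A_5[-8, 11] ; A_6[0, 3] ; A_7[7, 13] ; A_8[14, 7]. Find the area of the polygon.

Apply Gauss's area formula: 2A = Σ (x_i·y_{i+1} − x_{i+1}·y_i), indices taken mod 8.
Σ = (-30) + (-92) + (-218) + (-92) + (-24) + (-21) + (-133) + (-56) = -666
Area = |Σ|/2 = 333.

333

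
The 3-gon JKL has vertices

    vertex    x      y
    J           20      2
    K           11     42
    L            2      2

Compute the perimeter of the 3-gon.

100

|JK| = √((-9)² + (40)²) = √1681 = 41
|KL| = √((-9)² + (-40)²) = √1681 = 41
|LJ| = √((18)² + (0)²) = √324 = 18
Perimeter = 41 + 41 + 18 = 100.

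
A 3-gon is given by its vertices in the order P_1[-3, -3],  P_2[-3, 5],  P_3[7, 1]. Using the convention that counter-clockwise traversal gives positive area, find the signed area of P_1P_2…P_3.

-40

Cross-terms: -24, -38, -18  ⇒  Σ = -80
Signed area = Σ/2 = -40 (negative ⇒ clockwise traversal).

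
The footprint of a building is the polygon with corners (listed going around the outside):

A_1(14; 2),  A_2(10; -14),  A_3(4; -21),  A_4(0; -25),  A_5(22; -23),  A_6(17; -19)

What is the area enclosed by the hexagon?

176.5

Apply the shoelace (surveyor's) formula: 2A = Σ (x_i·y_{i+1} − x_{i+1}·y_i), indices taken mod 6.
Cross-terms: -216, -154, -100, 550, -27, 300  ⇒  Σ = 353
Area = |Σ|/2 = 176.5.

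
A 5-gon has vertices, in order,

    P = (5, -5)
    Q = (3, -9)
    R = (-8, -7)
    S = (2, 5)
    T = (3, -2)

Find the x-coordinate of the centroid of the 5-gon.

Apply the surveyor's formula. First the cross-terms c_i = x_i·y_{i+1} − x_{i+1}·y_i:
  -30, -93, -26, -19, -5  ⇒  2A = -173, A = -86.5.
Then Σ (x_i + x_{i+1})·c_i = 246, so x̄ = 246 / (6·(-86.5)) = -82/173.

-82/173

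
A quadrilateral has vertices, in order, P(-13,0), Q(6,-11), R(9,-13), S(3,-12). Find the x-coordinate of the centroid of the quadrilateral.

-46/183

Apply Gauss's area formula. First the cross-terms c_i = x_i·y_{i+1} − x_{i+1}·y_i:
  143, 21, -69, -156  ⇒  2A = -61, A = -30.5.
Then Σ (x_i + x_{i+1})·c_i = 46, so x̄ = 46 / (6·(-30.5)) = -46/183.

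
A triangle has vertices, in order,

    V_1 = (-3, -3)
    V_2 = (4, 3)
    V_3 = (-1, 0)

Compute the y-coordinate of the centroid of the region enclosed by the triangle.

Apply the shoelace formula. First the cross-terms c_i = x_i·y_{i+1} − x_{i+1}·y_i:
  3, 3, 3  ⇒  2A = 9, A = 4.5.
Then Σ (y_i + y_{i+1})·c_i = 0, so ȳ = 0 / (6·4.5) = 0.

0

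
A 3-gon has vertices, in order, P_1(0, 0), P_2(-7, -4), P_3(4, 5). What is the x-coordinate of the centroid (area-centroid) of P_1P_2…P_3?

-1

Apply the surveyor's formula. First the cross-terms c_i = x_i·y_{i+1} − x_{i+1}·y_i:
  0, -19, 0  ⇒  2A = -19, A = -9.5.
Then Σ (x_i + x_{i+1})·c_i = 57, so x̄ = 57 / (6·(-9.5)) = -1.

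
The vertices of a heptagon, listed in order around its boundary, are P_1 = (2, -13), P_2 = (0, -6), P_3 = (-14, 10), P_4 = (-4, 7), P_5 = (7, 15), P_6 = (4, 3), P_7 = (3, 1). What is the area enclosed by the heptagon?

P_1→P_2: (2)(-6) − (0)(-13) = -12
P_2→P_3: (0)(10) − (-14)(-6) = -84
P_3→P_4: (-14)(7) − (-4)(10) = -58
P_4→P_5: (-4)(15) − (7)(7) = -109
P_5→P_6: (7)(3) − (4)(15) = -39
P_6→P_7: (4)(1) − (3)(3) = -5
P_7→P_1: (3)(-13) − (2)(1) = -41
Σ = -348
Area = |Σ|/2 = 174.

174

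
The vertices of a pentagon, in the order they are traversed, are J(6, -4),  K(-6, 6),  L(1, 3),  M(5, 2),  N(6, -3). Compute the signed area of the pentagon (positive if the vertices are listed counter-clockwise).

-29

Cross-terms: 12, -24, -13, -27, -6  ⇒  Σ = -58
Signed area = Σ/2 = -29 (negative ⇒ clockwise traversal).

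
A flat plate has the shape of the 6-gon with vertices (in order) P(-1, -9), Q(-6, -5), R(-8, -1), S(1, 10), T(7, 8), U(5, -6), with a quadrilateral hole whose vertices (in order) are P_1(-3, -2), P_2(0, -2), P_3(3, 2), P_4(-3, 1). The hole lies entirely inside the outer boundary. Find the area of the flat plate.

163.5

Outer boundary:
Σ = (-49) + (-34) + (-79) + (-62) + (-82) + (-51) = -357
Area = |Σ|/2 = 178.5.
Hole:
Σ = (6) + (6) + (9) + (9) = 30
Area = |Σ|/2 = 15.
Net area = 178.5 − 15 = 163.5.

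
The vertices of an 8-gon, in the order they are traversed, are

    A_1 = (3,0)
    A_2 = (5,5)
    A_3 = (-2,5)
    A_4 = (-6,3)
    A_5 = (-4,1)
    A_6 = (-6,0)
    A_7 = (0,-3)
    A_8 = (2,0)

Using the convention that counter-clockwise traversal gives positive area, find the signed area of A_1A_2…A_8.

55

Apply the shoelace formula: 2A = Σ (x_i·y_{i+1} − x_{i+1}·y_i), indices taken mod 8.
Σ = (15) + (35) + (24) + (6) + (6) + (18) + (6) + (0) = 110
Signed area = Σ/2 = 55 (positive ⇒ counter-clockwise traversal).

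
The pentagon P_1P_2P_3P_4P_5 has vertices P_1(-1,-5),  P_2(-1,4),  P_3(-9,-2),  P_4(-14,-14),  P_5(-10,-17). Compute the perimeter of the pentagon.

52

|P_1P_2| = √((0)² + (9)²) = √81 = 9
|P_2P_3| = √((-8)² + (-6)²) = √100 = 10
|P_3P_4| = √((-5)² + (-12)²) = √169 = 13
|P_4P_5| = √((4)² + (-3)²) = √25 = 5
|P_5P_1| = √((9)² + (12)²) = √225 = 15
Perimeter = 9 + 10 + 13 + 5 + 15 = 52.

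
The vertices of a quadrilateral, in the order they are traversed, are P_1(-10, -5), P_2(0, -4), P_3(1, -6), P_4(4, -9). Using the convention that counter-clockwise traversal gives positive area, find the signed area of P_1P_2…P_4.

-25.5

P_1→P_2: (-10)(-4) − (0)(-5) = 40
P_2→P_3: (0)(-6) − (1)(-4) = 4
P_3→P_4: (1)(-9) − (4)(-6) = 15
P_4→P_1: (4)(-5) − (-10)(-9) = -110
Σ = -51
Signed area = Σ/2 = -25.5 (negative ⇒ clockwise traversal).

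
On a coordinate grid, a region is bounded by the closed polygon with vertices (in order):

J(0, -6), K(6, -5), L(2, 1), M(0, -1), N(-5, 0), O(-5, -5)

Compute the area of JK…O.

Apply the shoelace (surveyor's) formula: 2A = Σ (x_i·y_{i+1} − x_{i+1}·y_i), indices taken mod 6.
Σ = (36) + (16) + (-2) + (-5) + (25) + (30) = 100
Area = |Σ|/2 = 50.

50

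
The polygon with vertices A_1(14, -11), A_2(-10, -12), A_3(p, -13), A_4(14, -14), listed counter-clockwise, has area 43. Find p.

-5

The doubled signed area Σ (x_i y_{i+1} − x_{i+1} y_i) is linear in p.
With p=0 it equals 76; the coefficient of p is -2 (from the two edges through A_3).
So -2·p + 76 = 2·43 = 86 ⇒ p = -5.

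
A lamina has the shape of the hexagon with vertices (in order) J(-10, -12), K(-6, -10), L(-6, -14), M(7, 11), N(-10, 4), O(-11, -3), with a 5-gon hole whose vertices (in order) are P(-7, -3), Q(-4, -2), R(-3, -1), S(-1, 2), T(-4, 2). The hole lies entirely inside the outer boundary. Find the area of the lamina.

186.5

Outer boundary:
Σ = (28) + (24) + (32) + (138) + (74) + (102) = 398
Area = |Σ|/2 = 199.
Hole:
P→Q: (-7)(-2) − (-4)(-3) = 2
Q→R: (-4)(-1) − (-3)(-2) = -2
R→S: (-3)(2) − (-1)(-1) = -7
S→T: (-1)(2) − (-4)(2) = 6
T→P: (-4)(-3) − (-7)(2) = 26
Σ = 25
Area = |Σ|/2 = 12.5.
Net area = 199 − 12.5 = 186.5.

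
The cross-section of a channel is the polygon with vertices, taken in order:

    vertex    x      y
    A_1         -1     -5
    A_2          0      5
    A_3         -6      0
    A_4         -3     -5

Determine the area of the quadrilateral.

32.5

Apply the shoelace formula: 2A = Σ (x_i·y_{i+1} − x_{i+1}·y_i), indices taken mod 4.
Σ = (-5) + (30) + (30) + (10) = 65
Area = |Σ|/2 = 32.5.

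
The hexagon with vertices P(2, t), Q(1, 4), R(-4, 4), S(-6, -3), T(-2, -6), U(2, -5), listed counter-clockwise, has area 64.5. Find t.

3

The doubled signed area Σ (x_i y_{i+1} − x_{i+1} y_i) is linear in t.
With t=0 it equals 126; the coefficient of t is 1 (from the two edges through P).
So 1·t + 126 = 2·64.5 = 129 ⇒ t = 3.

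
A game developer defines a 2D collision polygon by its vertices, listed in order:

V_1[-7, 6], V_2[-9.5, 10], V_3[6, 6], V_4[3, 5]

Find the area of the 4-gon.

32.5

Apply Gauss's area formula: 2A = Σ (x_i·y_{i+1} − x_{i+1}·y_i), indices taken mod 4.
Σ = (-13) + (-117) + (12) + (53) = -65
Area = |Σ|/2 = 32.5.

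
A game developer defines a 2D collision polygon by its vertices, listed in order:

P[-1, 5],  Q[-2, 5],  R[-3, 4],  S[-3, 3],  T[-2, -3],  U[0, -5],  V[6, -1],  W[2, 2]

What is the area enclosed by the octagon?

P→Q: (-1)(5) − (-2)(5) = 5
Q→R: (-2)(4) − (-3)(5) = 7
R→S: (-3)(3) − (-3)(4) = 3
S→T: (-3)(-3) − (-2)(3) = 15
T→U: (-2)(-5) − (0)(-3) = 10
U→V: (0)(-1) − (6)(-5) = 30
V→W: (6)(2) − (2)(-1) = 14
W→P: (2)(5) − (-1)(2) = 12
Σ = 96
Area = |Σ|/2 = 48.

48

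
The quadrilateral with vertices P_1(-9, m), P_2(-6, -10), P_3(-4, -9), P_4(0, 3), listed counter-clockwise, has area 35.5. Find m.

The doubled signed area Σ (x_i y_{i+1} − x_{i+1} y_i) is linear in m.
With m=0 it equals 119; the coefficient of m is 6 (from the two edges through P_1).
So 6·m + 119 = 2·35.5 = 71 ⇒ m = -8.

-8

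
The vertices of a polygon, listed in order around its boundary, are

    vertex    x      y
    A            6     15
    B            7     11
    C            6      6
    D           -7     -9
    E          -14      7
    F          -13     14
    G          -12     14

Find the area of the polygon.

316.5

Σ = (-39) + (-24) + (-12) + (-175) + (-105) + (-14) + (-264) = -633
Area = |Σ|/2 = 316.5.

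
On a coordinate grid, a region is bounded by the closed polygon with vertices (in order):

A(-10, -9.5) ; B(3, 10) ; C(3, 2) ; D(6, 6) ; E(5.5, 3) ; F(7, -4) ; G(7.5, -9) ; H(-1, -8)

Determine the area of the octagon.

160

Σ = (-71.5) + (-24) + (6) + (-15) + (-43) + (-33) + (-69) + (-70.5) = -320
Area = |Σ|/2 = 160.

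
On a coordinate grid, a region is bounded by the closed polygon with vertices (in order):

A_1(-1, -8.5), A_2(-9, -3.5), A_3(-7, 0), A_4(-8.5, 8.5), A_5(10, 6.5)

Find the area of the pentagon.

Σ = (-73) + (-24.5) + (-59.5) + (-140.25) + (-78.5) = -375.75
Area = |Σ|/2 = 187.875.

187.875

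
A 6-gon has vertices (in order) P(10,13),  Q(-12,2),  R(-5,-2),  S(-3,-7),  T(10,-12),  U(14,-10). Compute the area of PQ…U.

Apply the shoelace formula: 2A = Σ (x_i·y_{i+1} − x_{i+1}·y_i), indices taken mod 6.
Cross-terms: 176, 34, 29, 106, 68, 282  ⇒  Σ = 695
Area = |Σ|/2 = 347.5.

347.5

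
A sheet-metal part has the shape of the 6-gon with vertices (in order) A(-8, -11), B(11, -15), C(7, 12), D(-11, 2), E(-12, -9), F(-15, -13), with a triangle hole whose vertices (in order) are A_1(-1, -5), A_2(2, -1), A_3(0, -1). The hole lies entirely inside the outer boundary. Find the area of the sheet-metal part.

410.5

Outer boundary:
Σ = (241) + (237) + (146) + (123) + (21) + (61) = 829
Area = |Σ|/2 = 414.5.
Hole:
Σ = (11) + (-2) + (-1) = 8
Area = |Σ|/2 = 4.
Net area = 414.5 − 4 = 410.5.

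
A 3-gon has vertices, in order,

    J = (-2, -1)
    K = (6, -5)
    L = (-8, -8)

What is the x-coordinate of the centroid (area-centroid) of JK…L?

Apply the surveyor's formula. First the cross-terms c_i = x_i·y_{i+1} − x_{i+1}·y_i:
  16, -88, -8  ⇒  2A = -80, A = -40.
Then Σ (x_i + x_{i+1})·c_i = 320, so x̄ = 320 / (6·(-40)) = -4/3.

-4/3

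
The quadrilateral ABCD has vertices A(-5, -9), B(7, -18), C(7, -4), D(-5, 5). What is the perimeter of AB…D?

|AB| = √((12)² + (-9)²) = √225 = 15
|BC| = √((0)² + (14)²) = √196 = 14
|CD| = √((-12)² + (9)²) = √225 = 15
|DA| = √((0)² + (-14)²) = √196 = 14
Perimeter = 15 + 14 + 15 + 14 = 58.

58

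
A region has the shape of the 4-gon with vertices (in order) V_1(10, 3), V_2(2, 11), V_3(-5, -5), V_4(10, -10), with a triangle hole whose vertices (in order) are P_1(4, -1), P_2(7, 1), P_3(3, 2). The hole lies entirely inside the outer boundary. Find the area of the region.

184

Outer boundary:
Apply the shoelace (surveyor's) formula: 2A = Σ (x_i·y_{i+1} − x_{i+1}·y_i), indices taken mod 4.
Cross-terms: 104, 45, 100, 130  ⇒  Σ = 379
Area = |Σ|/2 = 189.5.
Hole:
Apply the shoelace formula: 2A = Σ (x_i·y_{i+1} − x_{i+1}·y_i), indices taken mod 3.
Cross-terms: 11, 11, -11  ⇒  Σ = 11
Area = |Σ|/2 = 5.5.
Net area = 189.5 − 5.5 = 184.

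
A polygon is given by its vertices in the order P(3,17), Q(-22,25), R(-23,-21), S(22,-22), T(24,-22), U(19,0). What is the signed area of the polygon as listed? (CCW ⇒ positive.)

Apply the shoelace formula: 2A = Σ (x_i·y_{i+1} − x_{i+1}·y_i), indices taken mod 6.
Σ = (449) + (1037) + (968) + (44) + (418) + (323) = 3239
Signed area = Σ/2 = 1619.5 (positive ⇒ counter-clockwise traversal).

1619.5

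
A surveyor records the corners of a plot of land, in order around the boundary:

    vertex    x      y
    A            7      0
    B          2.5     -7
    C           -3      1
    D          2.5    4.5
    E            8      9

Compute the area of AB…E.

Apply Gauss's area formula: 2A = Σ (x_i·y_{i+1} − x_{i+1}·y_i), indices taken mod 5.
Σ = (-49) + (-18.5) + (-16) + (-13.5) + (-63) = -160
Area = |Σ|/2 = 80.

80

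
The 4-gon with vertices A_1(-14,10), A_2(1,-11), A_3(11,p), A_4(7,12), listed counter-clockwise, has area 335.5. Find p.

-6

Write out the shoelace sum; only the two edges meeting at A_3 involve p:
2·Area = [(1·p − 11·(-11)) + (11·12 − 7·p)] + 382
       = -6·p + 635 = 671
⇒ p = -6.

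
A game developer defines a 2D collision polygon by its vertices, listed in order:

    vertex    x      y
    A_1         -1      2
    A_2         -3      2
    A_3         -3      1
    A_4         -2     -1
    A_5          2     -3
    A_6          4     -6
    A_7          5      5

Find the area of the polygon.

42.5

Apply Gauss's area formula: 2A = Σ (x_i·y_{i+1} − x_{i+1}·y_i), indices taken mod 7.
Σ = (4) + (3) + (5) + (8) + (0) + (50) + (15) = 85
Area = |Σ|/2 = 42.5.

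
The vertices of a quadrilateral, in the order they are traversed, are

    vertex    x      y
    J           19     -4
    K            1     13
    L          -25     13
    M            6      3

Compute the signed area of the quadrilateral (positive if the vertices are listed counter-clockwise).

Cross-terms: 251, 338, -153, -81  ⇒  Σ = 355
Signed area = Σ/2 = 177.5 (positive ⇒ counter-clockwise traversal).

177.5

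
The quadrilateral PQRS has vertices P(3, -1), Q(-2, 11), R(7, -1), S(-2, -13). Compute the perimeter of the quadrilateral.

56

|PQ| = √((-5)² + (12)²) = √169 = 13
|QR| = √((9)² + (-12)²) = √225 = 15
|RS| = √((-9)² + (-12)²) = √225 = 15
|SP| = √((5)² + (12)²) = √169 = 13
Perimeter = 13 + 15 + 15 + 13 = 56.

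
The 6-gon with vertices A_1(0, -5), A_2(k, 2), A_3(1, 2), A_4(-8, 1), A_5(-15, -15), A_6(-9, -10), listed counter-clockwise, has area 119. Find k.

4

Write out the shoelace sum; only the two edges meeting at A_2 involve k:
2·Area = [(0·2 − k·(-5)) + (k·2 − 1·2)] + 212
       = 7·k + 210 = 238
⇒ k = 4.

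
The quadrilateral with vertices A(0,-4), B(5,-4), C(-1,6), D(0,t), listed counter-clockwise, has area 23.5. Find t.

The doubled signed area Σ (x_i y_{i+1} − x_{i+1} y_i) is linear in t.
With t=0 it equals 46; the coefficient of t is -1 (from the two edges through D).
So -1·t + 46 = 2·23.5 = 47 ⇒ t = -1.

-1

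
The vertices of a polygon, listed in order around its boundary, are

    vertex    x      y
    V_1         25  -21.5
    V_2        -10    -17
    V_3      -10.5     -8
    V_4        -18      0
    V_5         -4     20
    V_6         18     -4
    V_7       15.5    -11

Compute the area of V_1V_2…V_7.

890.375

Apply Gauss's area formula: 2A = Σ (x_i·y_{i+1} − x_{i+1}·y_i), indices taken mod 7.
V_1→V_2: (25)(-17) − (-10)(-21.5) = -640
V_2→V_3: (-10)(-8) − (-10.5)(-17) = -98.5
V_3→V_4: (-10.5)(0) − (-18)(-8) = -144
V_4→V_5: (-18)(20) − (-4)(0) = -360
V_5→V_6: (-4)(-4) − (18)(20) = -344
V_6→V_7: (18)(-11) − (15.5)(-4) = -136
V_7→V_1: (15.5)(-21.5) − (25)(-11) = -58.25
Σ = -1780.75
Area = |Σ|/2 = 890.375.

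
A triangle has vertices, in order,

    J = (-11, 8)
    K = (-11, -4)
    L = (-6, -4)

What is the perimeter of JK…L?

30

|JK| = √((0)² + (-12)²) = √144 = 12
|KL| = √((5)² + (0)²) = √25 = 5
|LJ| = √((-5)² + (12)²) = √169 = 13
Perimeter = 12 + 5 + 13 = 30.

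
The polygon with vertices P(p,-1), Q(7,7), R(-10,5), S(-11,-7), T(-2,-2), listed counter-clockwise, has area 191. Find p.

15

Write out the shoelace sum; only the two edges meeting at P involve p:
2·Area = [((-2)·(-1) − p·(-2)) + (p·7 − 7·(-1))] + 238
       = 9·p + 247 = 382
⇒ p = 15.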